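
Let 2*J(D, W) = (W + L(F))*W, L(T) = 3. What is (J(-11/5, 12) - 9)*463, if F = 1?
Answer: 37503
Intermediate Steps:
J(D, W) = W*(3 + W)/2 (J(D, W) = ((W + 3)*W)/2 = ((3 + W)*W)/2 = (W*(3 + W))/2 = W*(3 + W)/2)
(J(-11/5, 12) - 9)*463 = ((½)*12*(3 + 12) - 9)*463 = ((½)*12*15 - 9)*463 = (90 - 9)*463 = 81*463 = 37503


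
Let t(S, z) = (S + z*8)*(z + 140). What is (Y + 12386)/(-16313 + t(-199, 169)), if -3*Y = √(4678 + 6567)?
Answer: 6193/169982 - √11245/1019892 ≈ 0.036329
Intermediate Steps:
t(S, z) = (140 + z)*(S + 8*z) (t(S, z) = (S + 8*z)*(140 + z) = (140 + z)*(S + 8*z))
Y = -√11245/3 (Y = -√(4678 + 6567)/3 = -√11245/3 ≈ -35.347)
(Y + 12386)/(-16313 + t(-199, 169)) = (-√11245/3 + 12386)/(-16313 + (8*169² + 140*(-199) + 1120*169 - 199*169)) = (12386 - √11245/3)/(-16313 + (8*28561 - 27860 + 189280 - 33631)) = (12386 - √11245/3)/(-16313 + (228488 - 27860 + 189280 - 33631)) = (12386 - √11245/3)/(-16313 + 356277) = (12386 - √11245/3)/339964 = (12386 - √11245/3)*(1/339964) = 6193/169982 - √11245/1019892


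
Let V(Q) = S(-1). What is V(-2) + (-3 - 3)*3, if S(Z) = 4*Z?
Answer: -22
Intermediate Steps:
V(Q) = -4 (V(Q) = 4*(-1) = -4)
V(-2) + (-3 - 3)*3 = -4 + (-3 - 3)*3 = -4 - 6*3 = -4 - 18 = -22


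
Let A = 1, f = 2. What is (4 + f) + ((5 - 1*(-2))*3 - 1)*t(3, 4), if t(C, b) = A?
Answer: 26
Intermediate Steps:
t(C, b) = 1
(4 + f) + ((5 - 1*(-2))*3 - 1)*t(3, 4) = (4 + 2) + ((5 - 1*(-2))*3 - 1)*1 = 6 + ((5 + 2)*3 - 1)*1 = 6 + (7*3 - 1)*1 = 6 + (21 - 1)*1 = 6 + 20*1 = 6 + 20 = 26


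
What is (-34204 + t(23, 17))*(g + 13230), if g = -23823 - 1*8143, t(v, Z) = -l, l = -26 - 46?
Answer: 639497152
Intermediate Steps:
l = -72
t(v, Z) = 72 (t(v, Z) = -1*(-72) = 72)
g = -31966 (g = -23823 - 8143 = -31966)
(-34204 + t(23, 17))*(g + 13230) = (-34204 + 72)*(-31966 + 13230) = -34132*(-18736) = 639497152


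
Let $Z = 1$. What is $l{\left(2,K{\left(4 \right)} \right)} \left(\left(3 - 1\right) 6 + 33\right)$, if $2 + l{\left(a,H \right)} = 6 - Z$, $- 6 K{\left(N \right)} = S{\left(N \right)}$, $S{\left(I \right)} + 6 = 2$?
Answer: $135$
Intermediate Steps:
$S{\left(I \right)} = -4$ ($S{\left(I \right)} = -6 + 2 = -4$)
$K{\left(N \right)} = \frac{2}{3}$ ($K{\left(N \right)} = \left(- \frac{1}{6}\right) \left(-4\right) = \frac{2}{3}$)
$l{\left(a,H \right)} = 3$ ($l{\left(a,H \right)} = -2 + \left(6 - 1\right) = -2 + 5 = 3$)
$l{\left(2,K{\left(4 \right)} \right)} \left(\left(3 - 1\right) 6 + 33\right) = 3 \left(\left(3 - 1\right) 6 + 33\right) = 3 \left(2 \cdot 6 + 33\right) = 3 \left(12 + 33\right) = 3 \cdot 45 = 135$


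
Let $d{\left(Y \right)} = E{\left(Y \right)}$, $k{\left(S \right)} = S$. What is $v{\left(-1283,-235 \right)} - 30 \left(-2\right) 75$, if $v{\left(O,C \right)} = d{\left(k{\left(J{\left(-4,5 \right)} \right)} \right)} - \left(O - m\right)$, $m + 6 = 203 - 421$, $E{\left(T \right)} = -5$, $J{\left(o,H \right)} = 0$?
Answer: $5554$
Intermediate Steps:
$d{\left(Y \right)} = -5$
$m = -224$ ($m = -6 + \left(203 - 421\right) = -6 - 218 = -224$)
$v{\left(O,C \right)} = -229 - O$ ($v{\left(O,C \right)} = -5 - \left(224 + O\right) = -229 - O$)
$v{\left(-1283,-235 \right)} - 30 \left(-2\right) 75 = \left(-229 - -1283\right) - 30 \left(-2\right) 75 = \left(-229 + 1283\right) - \left(-60\right) 75 = 1054 - -4500 = 1054 + 4500 = 5554$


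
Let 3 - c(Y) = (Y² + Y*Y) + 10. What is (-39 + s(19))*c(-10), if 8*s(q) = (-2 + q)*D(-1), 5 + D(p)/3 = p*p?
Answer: 26703/2 ≈ 13352.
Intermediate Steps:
D(p) = -15 + 3*p² (D(p) = -15 + 3*(p*p) = -15 + 3*p²)
c(Y) = -7 - 2*Y² (c(Y) = 3 - ((Y² + Y*Y) + 10) = 3 - ((Y² + Y²) + 10) = 3 - (2*Y² + 10) = 3 - (10 + 2*Y²) = 3 + (-10 - 2*Y²) = -7 - 2*Y²)
s(q) = 3 - 3*q/2 (s(q) = ((-2 + q)*(-15 + 3*(-1)²))/8 = ((-2 + q)*(-15 + 3*1))/8 = ((-2 + q)*(-15 + 3))/8 = ((-2 + q)*(-12))/8 = (24 - 12*q)/8 = 3 - 3*q/2)
(-39 + s(19))*c(-10) = (-39 + (3 - 3/2*19))*(-7 - 2*(-10)²) = (-39 + (3 - 57/2))*(-7 - 2*100) = (-39 - 51/2)*(-7 - 200) = -129/2*(-207) = 26703/2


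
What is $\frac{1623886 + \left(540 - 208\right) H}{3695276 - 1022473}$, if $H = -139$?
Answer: $\frac{1577738}{2672803} \approx 0.59029$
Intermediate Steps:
$\frac{1623886 + \left(540 - 208\right) H}{3695276 - 1022473} = \frac{1623886 + \left(540 - 208\right) \left(-139\right)}{3695276 - 1022473} = \frac{1623886 + 332 \left(-139\right)}{2672803} = \left(1623886 - 46148\right) \frac{1}{2672803} = 1577738 \cdot \frac{1}{2672803} = \frac{1577738}{2672803}$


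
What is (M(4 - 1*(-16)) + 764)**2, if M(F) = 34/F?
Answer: 58629649/100 ≈ 5.8630e+5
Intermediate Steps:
(M(4 - 1*(-16)) + 764)**2 = (34/(4 - 1*(-16)) + 764)**2 = (34/(4 + 16) + 764)**2 = (34/20 + 764)**2 = (34*(1/20) + 764)**2 = (17/10 + 764)**2 = (7657/10)**2 = 58629649/100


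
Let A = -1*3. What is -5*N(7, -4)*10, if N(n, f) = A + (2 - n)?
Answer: 400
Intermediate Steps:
A = -3
N(n, f) = -1 - n (N(n, f) = -3 + (2 - n) = -1 - n)
-5*N(7, -4)*10 = -5*(-1 - 1*7)*10 = -5*(-1 - 7)*10 = -5*(-8)*10 = 40*10 = 400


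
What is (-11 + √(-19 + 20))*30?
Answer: -300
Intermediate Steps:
(-11 + √(-19 + 20))*30 = (-11 + √1)*30 = (-11 + 1)*30 = -10*30 = -300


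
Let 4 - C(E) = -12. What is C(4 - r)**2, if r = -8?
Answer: 256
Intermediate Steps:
C(E) = 16 (C(E) = 4 - 1*(-12) = 4 + 12 = 16)
C(4 - r)**2 = 16**2 = 256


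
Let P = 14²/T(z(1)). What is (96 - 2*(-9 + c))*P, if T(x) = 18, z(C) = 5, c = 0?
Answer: 3724/3 ≈ 1241.3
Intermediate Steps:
P = 98/9 (P = 14²/18 = 196*(1/18) = 98/9 ≈ 10.889)
(96 - 2*(-9 + c))*P = (96 - 2*(-9 + 0))*(98/9) = (96 - 2*(-9))*(98/9) = (96 + 18)*(98/9) = 114*(98/9) = 3724/3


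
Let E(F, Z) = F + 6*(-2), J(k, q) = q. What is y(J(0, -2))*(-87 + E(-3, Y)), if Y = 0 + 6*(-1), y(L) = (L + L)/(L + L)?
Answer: -102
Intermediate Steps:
y(L) = 1 (y(L) = (2*L)/((2*L)) = (2*L)*(1/(2*L)) = 1)
Y = -6 (Y = 0 - 6 = -6)
E(F, Z) = -12 + F (E(F, Z) = F - 12 = -12 + F)
y(J(0, -2))*(-87 + E(-3, Y)) = 1*(-87 + (-12 - 3)) = 1*(-87 - 15) = 1*(-102) = -102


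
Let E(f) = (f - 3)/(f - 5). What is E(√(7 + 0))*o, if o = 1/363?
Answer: 4/3267 - √7/3267 ≈ 0.00041452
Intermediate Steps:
o = 1/363 ≈ 0.0027548
E(f) = (-3 + f)/(-5 + f)
E(√(7 + 0))*o = ((-3 + √(7 + 0))/(-5 + √(7 + 0)))*(1/363) = ((-3 + √7)/(-5 + √7))*(1/363) = (-3 + √7)/(363*(-5 + √7))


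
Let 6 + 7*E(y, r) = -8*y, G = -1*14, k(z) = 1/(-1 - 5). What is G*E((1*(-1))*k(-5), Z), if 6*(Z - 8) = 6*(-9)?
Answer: 44/3 ≈ 14.667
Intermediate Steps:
Z = -1 (Z = 8 + (6*(-9))/6 = 8 + (1/6)*(-54) = 8 - 9 = -1)
k(z) = -1/6 (k(z) = 1/(-6) = -1/6)
G = -14
E(y, r) = -6/7 - 8*y/7 (E(y, r) = -6/7 + (-8*y)/7 = -6/7 - 8*y/7)
G*E((1*(-1))*k(-5), Z) = -14*(-6/7 - 8*1*(-1)*(-1)/(7*6)) = -14*(-6/7 - (-8)*(-1)/(7*6)) = -14*(-6/7 - 8/7*1/6) = -14*(-6/7 - 4/21) = -14*(-22/21) = 44/3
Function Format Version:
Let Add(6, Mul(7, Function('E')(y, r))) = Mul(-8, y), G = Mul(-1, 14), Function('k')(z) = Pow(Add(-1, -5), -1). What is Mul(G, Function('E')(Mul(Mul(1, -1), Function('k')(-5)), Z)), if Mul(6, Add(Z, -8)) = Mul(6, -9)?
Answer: Rational(44, 3) ≈ 14.667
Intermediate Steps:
Z = -1 (Z = Add(8, Mul(Rational(1, 6), Mul(6, -9))) = Add(8, Mul(Rational(1, 6), -54)) = Add(8, -9) = -1)
Function('k')(z) = Rational(-1, 6) (Function('k')(z) = Pow(-6, -1) = Rational(-1, 6))
G = -14
Function('E')(y, r) = Add(Rational(-6, 7), Mul(Rational(-8, 7), y)) (Function('E')(y, r) = Add(Rational(-6, 7), Mul(Rational(1, 7), Mul(-8, y))) = Add(Rational(-6, 7), Mul(Rational(-8, 7), y)))
Mul(G, Function('E')(Mul(Mul(1, -1), Function('k')(-5)), Z)) = Mul(-14, Add(Rational(-6, 7), Mul(Rational(-8, 7), Mul(Mul(1, -1), Rational(-1, 6))))) = Mul(-14, Add(Rational(-6, 7), Mul(Rational(-8, 7), Mul(-1, Rational(-1, 6))))) = Mul(-14, Add(Rational(-6, 7), Mul(Rational(-8, 7), Rational(1, 6)))) = Mul(-14, Add(Rational(-6, 7), Rational(-4, 21))) = Mul(-14, Rational(-22, 21)) = Rational(44, 3)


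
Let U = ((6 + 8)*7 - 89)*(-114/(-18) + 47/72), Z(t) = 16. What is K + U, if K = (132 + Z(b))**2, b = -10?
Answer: 175735/8 ≈ 21967.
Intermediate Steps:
U = 503/8 (U = (14*7 - 89)*(-114*(-1/18) + 47*(1/72)) = (98 - 89)*(19/3 + 47/72) = 9*(503/72) = 503/8 ≈ 62.875)
K = 21904 (K = (132 + 16)**2 = 148**2 = 21904)
K + U = 21904 + 503/8 = 175735/8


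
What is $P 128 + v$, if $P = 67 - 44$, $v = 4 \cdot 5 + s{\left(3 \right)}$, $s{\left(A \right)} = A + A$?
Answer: $2970$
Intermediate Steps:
$s{\left(A \right)} = 2 A$
$v = 26$ ($v = 4 \cdot 5 + 2 \cdot 3 = 20 + 6 = 26$)
$P = 23$
$P 128 + v = 23 \cdot 128 + 26 = 2944 + 26 = 2970$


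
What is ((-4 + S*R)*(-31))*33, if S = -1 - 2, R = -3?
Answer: -5115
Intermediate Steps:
S = -3
((-4 + S*R)*(-31))*33 = ((-4 - 3*(-3))*(-31))*33 = ((-4 + 9)*(-31))*33 = (5*(-31))*33 = -155*33 = -5115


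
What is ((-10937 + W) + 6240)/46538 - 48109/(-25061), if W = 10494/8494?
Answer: 4504402360471/2476614305023 ≈ 1.8188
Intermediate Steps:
W = 5247/4247 (W = 10494*(1/8494) = 5247/4247 ≈ 1.2355)
((-10937 + W) + 6240)/46538 - 48109/(-25061) = ((-10937 + 5247/4247) + 6240)/46538 - 48109/(-25061) = (-46444192/4247 + 6240)*(1/46538) - 48109*(-1/25061) = -19942912/4247*1/46538 + 48109/25061 = -9971456/98823443 + 48109/25061 = 4504402360471/2476614305023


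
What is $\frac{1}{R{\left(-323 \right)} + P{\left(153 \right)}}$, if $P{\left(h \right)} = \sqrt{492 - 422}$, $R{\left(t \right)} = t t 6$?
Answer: $\frac{312987}{195921724303} - \frac{\sqrt{70}}{391843448606} \approx 1.5975 \cdot 10^{-6}$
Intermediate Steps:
$R{\left(t \right)} = 6 t^{2}$ ($R{\left(t \right)} = t 6 t = 6 t^{2}$)
$P{\left(h \right)} = \sqrt{70}$
$\frac{1}{R{\left(-323 \right)} + P{\left(153 \right)}} = \frac{1}{6 \left(-323\right)^{2} + \sqrt{70}} = \frac{1}{6 \cdot 104329 + \sqrt{70}} = \frac{1}{625974 + \sqrt{70}}$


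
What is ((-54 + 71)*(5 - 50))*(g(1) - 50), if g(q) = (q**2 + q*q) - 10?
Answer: 44370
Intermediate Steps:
g(q) = -10 + 2*q**2 (g(q) = (q**2 + q**2) - 10 = 2*q**2 - 10 = -10 + 2*q**2)
((-54 + 71)*(5 - 50))*(g(1) - 50) = ((-54 + 71)*(5 - 50))*((-10 + 2*1**2) - 50) = (17*(-45))*((-10 + 2*1) - 50) = -765*((-10 + 2) - 50) = -765*(-8 - 50) = -765*(-58) = 44370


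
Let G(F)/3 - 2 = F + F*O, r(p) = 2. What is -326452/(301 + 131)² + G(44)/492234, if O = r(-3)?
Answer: -6692322955/3827611584 ≈ -1.7484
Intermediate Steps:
O = 2
G(F) = 6 + 9*F (G(F) = 6 + 3*(F + F*2) = 6 + 3*(F + 2*F) = 6 + 3*(3*F) = 6 + 9*F)
-326452/(301 + 131)² + G(44)/492234 = -326452/(301 + 131)² + (6 + 9*44)/492234 = -326452/(432²) + (6 + 396)*(1/492234) = -326452/186624 + 402*(1/492234) = -326452*1/186624 + 67/82039 = -81613/46656 + 67/82039 = -6692322955/3827611584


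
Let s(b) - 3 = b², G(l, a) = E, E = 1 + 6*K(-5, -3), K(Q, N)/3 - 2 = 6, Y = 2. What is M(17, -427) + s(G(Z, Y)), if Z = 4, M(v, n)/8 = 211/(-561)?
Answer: 11795020/561 ≈ 21025.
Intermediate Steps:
K(Q, N) = 24 (K(Q, N) = 6 + 3*6 = 6 + 18 = 24)
E = 145 (E = 1 + 6*24 = 1 + 144 = 145)
M(v, n) = -1688/561 (M(v, n) = 8*(211/(-561)) = 8*(211*(-1/561)) = 8*(-211/561) = -1688/561)
G(l, a) = 145
s(b) = 3 + b²
M(17, -427) + s(G(Z, Y)) = -1688/561 + (3 + 145²) = -1688/561 + (3 + 21025) = -1688/561 + 21028 = 11795020/561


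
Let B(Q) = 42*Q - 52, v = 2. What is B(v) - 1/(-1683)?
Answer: 53857/1683 ≈ 32.001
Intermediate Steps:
B(Q) = -52 + 42*Q
B(v) - 1/(-1683) = (-52 + 42*2) - 1/(-1683) = (-52 + 84) - 1*(-1/1683) = 32 + 1/1683 = 53857/1683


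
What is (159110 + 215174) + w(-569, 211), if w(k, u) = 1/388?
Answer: 145222193/388 ≈ 3.7428e+5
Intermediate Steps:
w(k, u) = 1/388
(159110 + 215174) + w(-569, 211) = (159110 + 215174) + 1/388 = 374284 + 1/388 = 145222193/388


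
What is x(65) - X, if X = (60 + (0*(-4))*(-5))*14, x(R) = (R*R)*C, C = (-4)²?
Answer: 66760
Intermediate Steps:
C = 16
x(R) = 16*R² (x(R) = (R*R)*16 = R²*16 = 16*R²)
X = 840 (X = (60 + 0*(-5))*14 = (60 + 0)*14 = 60*14 = 840)
x(65) - X = 16*65² - 1*840 = 16*4225 - 840 = 67600 - 840 = 66760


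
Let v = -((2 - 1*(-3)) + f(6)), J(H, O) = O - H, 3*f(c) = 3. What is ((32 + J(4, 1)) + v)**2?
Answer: 529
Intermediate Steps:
f(c) = 1 (f(c) = (1/3)*3 = 1)
v = -6 (v = -((2 - 1*(-3)) + 1) = -((2 + 3) + 1) = -(5 + 1) = -1*6 = -6)
((32 + J(4, 1)) + v)**2 = ((32 + (1 - 1*4)) - 6)**2 = ((32 + (1 - 4)) - 6)**2 = ((32 - 3) - 6)**2 = (29 - 6)**2 = 23**2 = 529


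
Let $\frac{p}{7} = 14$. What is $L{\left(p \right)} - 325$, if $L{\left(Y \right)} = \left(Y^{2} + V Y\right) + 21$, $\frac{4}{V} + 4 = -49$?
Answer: $\frac{492508}{53} \approx 9292.6$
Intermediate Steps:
$V = - \frac{4}{53}$ ($V = \frac{4}{-4 - 49} = \frac{4}{-53} = 4 \left(- \frac{1}{53}\right) = - \frac{4}{53} \approx -0.075472$)
$p = 98$ ($p = 7 \cdot 14 = 98$)
$L{\left(Y \right)} = 21 + Y^{2} - \frac{4 Y}{53}$ ($L{\left(Y \right)} = \left(Y^{2} - \frac{4 Y}{53}\right) + 21 = 21 + Y^{2} - \frac{4 Y}{53}$)
$L{\left(p \right)} - 325 = \left(21 + 98^{2} - \frac{392}{53}\right) - 325 = \left(21 + 9604 - \frac{392}{53}\right) - 325 = \frac{509733}{53} - 325 = \frac{492508}{53}$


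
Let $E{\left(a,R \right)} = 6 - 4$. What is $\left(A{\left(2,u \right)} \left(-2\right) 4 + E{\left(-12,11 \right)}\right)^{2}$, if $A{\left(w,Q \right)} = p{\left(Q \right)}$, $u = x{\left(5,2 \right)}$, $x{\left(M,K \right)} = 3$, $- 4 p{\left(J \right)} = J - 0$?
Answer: $64$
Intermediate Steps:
$p{\left(J \right)} = - \frac{J}{4}$ ($p{\left(J \right)} = - \frac{J - 0}{4} = - \frac{J + 0}{4} = - \frac{J}{4}$)
$u = 3$
$E{\left(a,R \right)} = 2$ ($E{\left(a,R \right)} = 6 - 4 = 2$)
$A{\left(w,Q \right)} = - \frac{Q}{4}$
$\left(A{\left(2,u \right)} \left(-2\right) 4 + E{\left(-12,11 \right)}\right)^{2} = \left(\left(- \frac{1}{4}\right) 3 \left(-2\right) 4 + 2\right)^{2} = \left(\left(- \frac{3}{4}\right) \left(-2\right) 4 + 2\right)^{2} = \left(\frac{3}{2} \cdot 4 + 2\right)^{2} = \left(6 + 2\right)^{2} = 8^{2} = 64$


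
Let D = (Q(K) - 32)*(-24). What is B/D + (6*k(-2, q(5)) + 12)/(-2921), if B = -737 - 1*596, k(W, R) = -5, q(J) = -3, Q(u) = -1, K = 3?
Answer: -3879437/2313432 ≈ -1.6769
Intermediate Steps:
B = -1333 (B = -737 - 596 = -1333)
D = 792 (D = (-1 - 32)*(-24) = -33*(-24) = 792)
B/D + (6*k(-2, q(5)) + 12)/(-2921) = -1333/792 + (6*(-5) + 12)/(-2921) = -1333*1/792 + (-30 + 12)*(-1/2921) = -1333/792 - 18*(-1/2921) = -1333/792 + 18/2921 = -3879437/2313432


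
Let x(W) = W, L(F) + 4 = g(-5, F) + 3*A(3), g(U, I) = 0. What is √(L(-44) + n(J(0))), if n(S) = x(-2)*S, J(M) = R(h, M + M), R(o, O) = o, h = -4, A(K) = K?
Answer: √13 ≈ 3.6056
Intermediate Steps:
L(F) = 5 (L(F) = -4 + (0 + 3*3) = -4 + (0 + 9) = -4 + 9 = 5)
J(M) = -4
n(S) = -2*S
√(L(-44) + n(J(0))) = √(5 - 2*(-4)) = √(5 + 8) = √13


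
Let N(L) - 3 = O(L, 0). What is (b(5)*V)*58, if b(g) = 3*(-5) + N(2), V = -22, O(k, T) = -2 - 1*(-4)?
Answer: 12760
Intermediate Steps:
O(k, T) = 2 (O(k, T) = -2 + 4 = 2)
N(L) = 5 (N(L) = 3 + 2 = 5)
b(g) = -10 (b(g) = 3*(-5) + 5 = -15 + 5 = -10)
(b(5)*V)*58 = -10*(-22)*58 = 220*58 = 12760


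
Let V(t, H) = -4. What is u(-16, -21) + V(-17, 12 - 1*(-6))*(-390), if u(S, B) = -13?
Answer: 1547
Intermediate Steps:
u(-16, -21) + V(-17, 12 - 1*(-6))*(-390) = -13 - 4*(-390) = -13 + 1560 = 1547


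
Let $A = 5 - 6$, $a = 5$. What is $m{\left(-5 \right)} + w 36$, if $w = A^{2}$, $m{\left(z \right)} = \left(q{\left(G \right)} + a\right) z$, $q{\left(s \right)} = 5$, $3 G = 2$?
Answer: $-14$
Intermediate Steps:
$G = \frac{2}{3}$ ($G = \frac{1}{3} \cdot 2 = \frac{2}{3} \approx 0.66667$)
$m{\left(z \right)} = 10 z$ ($m{\left(z \right)} = \left(5 + 5\right) z = 10 z$)
$A = -1$ ($A = 5 - 6 = -1$)
$w = 1$ ($w = \left(-1\right)^{2} = 1$)
$m{\left(-5 \right)} + w 36 = 10 \left(-5\right) + 1 \cdot 36 = -50 + 36 = -14$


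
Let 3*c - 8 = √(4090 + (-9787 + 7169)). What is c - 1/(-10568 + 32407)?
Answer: 174709/65517 + 8*√23/3 ≈ 15.456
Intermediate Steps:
c = 8/3 + 8*√23/3 (c = 8/3 + √(4090 + (-9787 + 7169))/3 = 8/3 + √(4090 - 2618)/3 = 8/3 + √1472/3 = 8/3 + (8*√23)/3 = 8/3 + 8*√23/3 ≈ 15.456)
c - 1/(-10568 + 32407) = (8/3 + 8*√23/3) - 1/(-10568 + 32407) = (8/3 + 8*√23/3) - 1/21839 = 174709/65517 + 8*√23/3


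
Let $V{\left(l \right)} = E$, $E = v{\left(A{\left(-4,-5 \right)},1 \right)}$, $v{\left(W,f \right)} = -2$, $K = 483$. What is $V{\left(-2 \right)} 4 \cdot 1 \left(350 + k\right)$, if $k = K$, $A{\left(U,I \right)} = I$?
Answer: $-6664$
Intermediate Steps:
$E = -2$
$k = 483$
$V{\left(l \right)} = -2$
$V{\left(-2 \right)} 4 \cdot 1 \left(350 + k\right) = \left(-2\right) 4 \cdot 1 \left(350 + 483\right) = \left(-8\right) 1 \cdot 833 = \left(-8\right) 833 = -6664$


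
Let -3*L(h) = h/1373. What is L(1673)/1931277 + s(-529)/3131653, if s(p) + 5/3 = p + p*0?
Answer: -4226655422501/24912080283418839 ≈ -0.00016966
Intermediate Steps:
L(h) = -h/4119 (L(h) = -h/(3*1373) = -h/4119)
s(p) = -5/3 + p (s(p) = -5/3 + (p + p*0) = -5/3 + (p + 0) = -5/3 + p)
L(1673)/1931277 + s(-529)/3131653 = -1/4119*1673/1931277 + (-5/3 - 529)/3131653 = -1673/4119*1/1931277 - 1592/3*1/3131653 = -1673/7954929963 - 1592/9394959 = -4226655422501/24912080283418839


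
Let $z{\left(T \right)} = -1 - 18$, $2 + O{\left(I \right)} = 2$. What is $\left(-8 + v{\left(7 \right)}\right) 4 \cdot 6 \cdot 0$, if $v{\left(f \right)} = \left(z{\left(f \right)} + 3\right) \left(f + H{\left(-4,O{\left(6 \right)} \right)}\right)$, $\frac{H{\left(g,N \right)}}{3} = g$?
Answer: $0$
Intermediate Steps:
$O{\left(I \right)} = 0$ ($O{\left(I \right)} = -2 + 2 = 0$)
$H{\left(g,N \right)} = 3 g$
$z{\left(T \right)} = -19$ ($z{\left(T \right)} = -1 - 18 = -19$)
$v{\left(f \right)} = 192 - 16 f$ ($v{\left(f \right)} = \left(-19 + 3\right) \left(f + 3 \left(-4\right)\right) = - 16 \left(f - 12\right) = - 16 \left(-12 + f\right) = 192 - 16 f$)
$\left(-8 + v{\left(7 \right)}\right) 4 \cdot 6 \cdot 0 = \left(-8 + \left(192 - 112\right)\right) 4 \cdot 6 \cdot 0 = \left(-8 + \left(192 - 112\right)\right) 24 \cdot 0 = \left(-8 + 80\right) 0 = 72 \cdot 0 = 0$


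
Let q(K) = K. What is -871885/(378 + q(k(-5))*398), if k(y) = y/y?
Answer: -871885/776 ≈ -1123.6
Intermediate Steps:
k(y) = 1
-871885/(378 + q(k(-5))*398) = -871885/(378 + 1*398) = -871885/(378 + 398) = -871885/776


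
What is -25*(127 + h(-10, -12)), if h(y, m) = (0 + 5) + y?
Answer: -3050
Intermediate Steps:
h(y, m) = 5 + y
-25*(127 + h(-10, -12)) = -25*(127 + (5 - 10)) = -25*(127 - 5) = -25*122 = -3050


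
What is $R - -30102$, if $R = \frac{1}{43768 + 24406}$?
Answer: $\frac{2052173749}{68174} \approx 30102.0$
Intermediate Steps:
$R = \frac{1}{68174} \approx 1.4668 \cdot 10^{-5}$
$R - -30102 = \frac{1}{68174} - -30102 = \frac{1}{68174} + 30102 = \frac{2052173749}{68174}$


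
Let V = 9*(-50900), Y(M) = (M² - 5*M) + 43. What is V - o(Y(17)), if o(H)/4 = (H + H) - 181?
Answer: -459352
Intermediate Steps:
Y(M) = 43 + M² - 5*M
V = -458100
o(H) = -724 + 8*H (o(H) = 4*((H + H) - 181) = 4*(2*H - 181) = 4*(-181 + 2*H) = -724 + 8*H)
V - o(Y(17)) = -458100 - (-724 + 8*(43 + 17² - 5*17)) = -458100 - (-724 + 8*(43 + 289 - 85)) = -458100 - (-724 + 8*247) = -458100 - (-724 + 1976) = -458100 - 1*1252 = -458100 - 1252 = -459352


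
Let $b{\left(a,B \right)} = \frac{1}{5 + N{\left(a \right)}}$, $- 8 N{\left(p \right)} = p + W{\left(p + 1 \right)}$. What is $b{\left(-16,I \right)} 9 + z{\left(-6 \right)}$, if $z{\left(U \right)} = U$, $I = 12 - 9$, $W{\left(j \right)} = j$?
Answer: $- \frac{354}{71} \approx -4.9859$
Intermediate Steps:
$I = 3$ ($I = 12 - 9 = 3$)
$N{\left(p \right)} = - \frac{1}{8} - \frac{p}{4}$ ($N{\left(p \right)} = - \frac{p + \left(p + 1\right)}{8} = - \frac{p + \left(1 + p\right)}{8} = - \frac{1 + 2 p}{8} = - \frac{1}{8} - \frac{p}{4}$)
$b{\left(a,B \right)} = \frac{1}{\frac{39}{8} - \frac{a}{4}}$ ($b{\left(a,B \right)} = \frac{1}{5 - \left(\frac{1}{8} + \frac{a}{4}\right)} = \frac{1}{\frac{39}{8} - \frac{a}{4}}$)
$b{\left(-16,I \right)} 9 + z{\left(-6 \right)} = - \frac{8}{-39 + 2 \left(-16\right)} 9 - 6 = - \frac{8}{-39 - 32} \cdot 9 - 6 = - \frac{8}{-71} \cdot 9 - 6 = \left(-8\right) \left(- \frac{1}{71}\right) 9 - 6 = \frac{8}{71} \cdot 9 - 6 = \frac{72}{71} - 6 = - \frac{354}{71}$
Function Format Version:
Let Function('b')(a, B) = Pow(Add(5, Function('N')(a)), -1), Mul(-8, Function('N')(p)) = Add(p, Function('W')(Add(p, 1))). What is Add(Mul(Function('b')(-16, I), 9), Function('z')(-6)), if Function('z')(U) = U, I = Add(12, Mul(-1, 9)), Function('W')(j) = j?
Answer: Rational(-354, 71) ≈ -4.9859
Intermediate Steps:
I = 3 (I = Add(12, -9) = 3)
Function('N')(p) = Add(Rational(-1, 8), Mul(Rational(-1, 4), p)) (Function('N')(p) = Mul(Rational(-1, 8), Add(p, Add(p, 1))) = Mul(Rational(-1, 8), Add(p, Add(1, p))) = Mul(Rational(-1, 8), Add(1, Mul(2, p))) = Add(Rational(-1, 8), Mul(Rational(-1, 4), p)))
Function('b')(a, B) = Pow(Add(Rational(39, 8), Mul(Rational(-1, 4), a)), -1) (Function('b')(a, B) = Pow(Add(5, Add(Rational(-1, 8), Mul(Rational(-1, 4), a))), -1) = Pow(Add(Rational(39, 8), Mul(Rational(-1, 4), a)), -1))
Add(Mul(Function('b')(-16, I), 9), Function('z')(-6)) = Add(Mul(Mul(-8, Pow(Add(-39, Mul(2, -16)), -1)), 9), -6) = Add(Mul(Mul(-8, Pow(Add(-39, -32), -1)), 9), -6) = Add(Mul(Mul(-8, Pow(-71, -1)), 9), -6) = Add(Mul(Mul(-8, Rational(-1, 71)), 9), -6) = Add(Mul(Rational(8, 71), 9), -6) = Add(Rational(72, 71), -6) = Rational(-354, 71)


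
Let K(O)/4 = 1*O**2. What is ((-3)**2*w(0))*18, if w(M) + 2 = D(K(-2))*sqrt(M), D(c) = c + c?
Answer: -324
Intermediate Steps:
K(O) = 4*O**2 (K(O) = 4*(1*O**2) = 4*O**2)
D(c) = 2*c
w(M) = -2 + 32*sqrt(M) (w(M) = -2 + (2*(4*(-2)**2))*sqrt(M) = -2 + (2*(4*4))*sqrt(M) = -2 + (2*16)*sqrt(M) = -2 + 32*sqrt(M))
((-3)**2*w(0))*18 = ((-3)**2*(-2 + 32*sqrt(0)))*18 = (9*(-2 + 32*0))*18 = (9*(-2 + 0))*18 = (9*(-2))*18 = -18*18 = -324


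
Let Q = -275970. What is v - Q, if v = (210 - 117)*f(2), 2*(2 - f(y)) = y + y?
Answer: 275970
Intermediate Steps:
f(y) = 2 - y (f(y) = 2 - (y + y)/2 = 2 - y)
v = 0 (v = (210 - 117)*(2 - 1*2) = 93*(2 - 2) = 93*0 = 0)
v - Q = 0 - 1*(-275970) = 0 + 275970 = 275970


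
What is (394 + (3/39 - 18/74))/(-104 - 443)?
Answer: -189434/263107 ≈ -0.71999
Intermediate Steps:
(394 + (3/39 - 18/74))/(-104 - 443) = (394 + (3*(1/39) - 18*1/74))/(-547) = (394 + (1/13 - 9/37))*(-1/547) = (394 - 80/481)*(-1/547) = (189434/481)*(-1/547) = -189434/263107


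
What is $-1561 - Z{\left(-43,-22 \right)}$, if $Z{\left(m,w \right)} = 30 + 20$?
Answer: $-1611$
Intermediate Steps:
$Z{\left(m,w \right)} = 50$
$-1561 - Z{\left(-43,-22 \right)} = -1561 - 50 = -1611$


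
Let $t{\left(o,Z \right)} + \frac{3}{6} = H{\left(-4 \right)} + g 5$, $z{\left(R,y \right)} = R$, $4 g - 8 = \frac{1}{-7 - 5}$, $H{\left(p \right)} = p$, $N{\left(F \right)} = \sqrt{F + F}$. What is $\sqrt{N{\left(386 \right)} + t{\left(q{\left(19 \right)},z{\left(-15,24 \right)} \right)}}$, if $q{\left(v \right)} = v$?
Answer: $\frac{\sqrt{777 + 288 \sqrt{193}}}{12} \approx 5.7603$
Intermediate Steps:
$N{\left(F \right)} = \sqrt{2} \sqrt{F}$ ($N{\left(F \right)} = \sqrt{2 F} = \sqrt{2} \sqrt{F}$)
$g = \frac{95}{48}$ ($g = 2 + \frac{1}{4 \left(-7 - 5\right)} = 2 + \frac{1}{4 \left(-12\right)} = 2 + \frac{1}{4} \left(- \frac{1}{12}\right) = 2 - \frac{1}{48} = \frac{95}{48} \approx 1.9792$)
$t{\left(o,Z \right)} = \frac{259}{48}$ ($t{\left(o,Z \right)} = - \frac{1}{2} + \left(-4 + \frac{95}{48} \cdot 5\right) = - \frac{1}{2} + \left(-4 + \frac{475}{48}\right) = - \frac{1}{2} + \frac{283}{48} = \frac{259}{48}$)
$\sqrt{N{\left(386 \right)} + t{\left(q{\left(19 \right)},z{\left(-15,24 \right)} \right)}} = \sqrt{\sqrt{2} \sqrt{386} + \frac{259}{48}} = \sqrt{2 \sqrt{193} + \frac{259}{48}} = \sqrt{\frac{259}{48} + 2 \sqrt{193}}$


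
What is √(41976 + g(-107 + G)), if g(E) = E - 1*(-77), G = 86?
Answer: 4*√2627 ≈ 205.02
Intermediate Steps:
g(E) = 77 + E (g(E) = E + 77 = 77 + E)
√(41976 + g(-107 + G)) = √(41976 + (77 + (-107 + 86))) = √(41976 + (77 - 21)) = √(41976 + 56) = √42032 = 4*√2627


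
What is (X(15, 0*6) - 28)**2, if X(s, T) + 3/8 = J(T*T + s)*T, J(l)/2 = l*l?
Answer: 51529/64 ≈ 805.14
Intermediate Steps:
J(l) = 2*l**2 (J(l) = 2*(l*l) = 2*l**2)
X(s, T) = -3/8 + 2*T*(s + T**2)**2 (X(s, T) = -3/8 + (2*(T*T + s)**2)*T = -3/8 + (2*(T**2 + s)**2)*T = -3/8 + (2*(s + T**2)**2)*T = -3/8 + 2*T*(s + T**2)**2)
(X(15, 0*6) - 28)**2 = ((-3/8 + 2*(0*6)*(15 + (0*6)**2)**2) - 28)**2 = ((-3/8 + 2*0*(15 + 0**2)**2) - 28)**2 = ((-3/8 + 2*0*(15 + 0)**2) - 28)**2 = ((-3/8 + 2*0*15**2) - 28)**2 = ((-3/8 + 2*0*225) - 28)**2 = ((-3/8 + 0) - 28)**2 = (-3/8 - 28)**2 = (-227/8)**2 = 51529/64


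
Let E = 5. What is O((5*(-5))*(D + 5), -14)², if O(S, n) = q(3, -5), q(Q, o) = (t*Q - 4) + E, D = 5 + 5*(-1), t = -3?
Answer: 64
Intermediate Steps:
D = 0 (D = 5 - 5 = 0)
q(Q, o) = 1 - 3*Q (q(Q, o) = (-3*Q - 4) + 5 = (-4 - 3*Q) + 5 = 1 - 3*Q)
O(S, n) = -8 (O(S, n) = 1 - 3*3 = 1 - 9 = -8)
O((5*(-5))*(D + 5), -14)² = (-8)² = 64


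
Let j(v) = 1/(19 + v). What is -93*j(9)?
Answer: -93/28 ≈ -3.3214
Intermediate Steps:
-93*j(9) = -93/(19 + 9) = -93/28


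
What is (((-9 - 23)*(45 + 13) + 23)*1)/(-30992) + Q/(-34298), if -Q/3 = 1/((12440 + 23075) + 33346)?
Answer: 166506521325/2815259136976 ≈ 0.059144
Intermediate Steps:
Q = -3/68861 (Q = -3/((12440 + 23075) + 33346) = -3/(35515 + 33346) = -3/68861 ≈ -4.3566e-5)
(((-9 - 23)*(45 + 13) + 23)*1)/(-30992) + Q/(-34298) = (((-9 - 23)*(45 + 13) + 23)*1)/(-30992) - 3/68861/(-34298) = ((-32*58 + 23)*1)*(-1/30992) - 3/68861*(-1/34298) = ((-1856 + 23)*1)*(-1/30992) + 3/2361794578 = -1833*1*(-1/30992) + 3/2361794578 = -1833*(-1/30992) + 3/2361794578 = 141/2384 + 3/2361794578 = 166506521325/2815259136976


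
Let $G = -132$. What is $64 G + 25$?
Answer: $-8423$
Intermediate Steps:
$64 G + 25 = 64 \left(-132\right) + 25 = -8448 + 25 = -8423$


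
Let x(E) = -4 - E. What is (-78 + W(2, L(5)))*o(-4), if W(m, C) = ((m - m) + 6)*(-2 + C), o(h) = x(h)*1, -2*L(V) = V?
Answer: 0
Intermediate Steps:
L(V) = -V/2
o(h) = -4 - h (o(h) = (-4 - h)*1 = -4 - h)
W(m, C) = -12 + 6*C (W(m, C) = (0 + 6)*(-2 + C) = 6*(-2 + C) = -12 + 6*C)
(-78 + W(2, L(5)))*o(-4) = (-78 + (-12 + 6*(-½*5)))*(-4 - 1*(-4)) = (-78 + (-12 + 6*(-5/2)))*(-4 + 4) = (-78 + (-12 - 15))*0 = (-78 - 27)*0 = -105*0 = 0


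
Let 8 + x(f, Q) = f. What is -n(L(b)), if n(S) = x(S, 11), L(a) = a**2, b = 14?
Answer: -188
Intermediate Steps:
x(f, Q) = -8 + f
n(S) = -8 + S
-n(L(b)) = -(-8 + 14**2) = -(-8 + 196) = -1*188 = -188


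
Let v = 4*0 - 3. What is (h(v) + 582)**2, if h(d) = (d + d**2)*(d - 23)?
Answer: 181476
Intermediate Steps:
v = -3 (v = 0 - 3 = -3)
h(d) = (-23 + d)*(d + d**2) (h(d) = (d + d**2)*(-23 + d) = (-23 + d)*(d + d**2))
(h(v) + 582)**2 = (-3*(-23 + (-3)**2 - 22*(-3)) + 582)**2 = (-3*(-23 + 9 + 66) + 582)**2 = (-3*52 + 582)**2 = (-156 + 582)**2 = 426**2 = 181476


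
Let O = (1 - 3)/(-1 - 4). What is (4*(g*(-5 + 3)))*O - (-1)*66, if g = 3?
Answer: 282/5 ≈ 56.400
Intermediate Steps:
O = 2/5 (O = -2/(-5) = -2*(-1/5) = 2/5 ≈ 0.40000)
(4*(g*(-5 + 3)))*O - (-1)*66 = (4*(3*(-5 + 3)))*(2/5) - (-1)*66 = (4*(3*(-2)))*(2/5) - 1*(-66) = (4*(-6))*(2/5) + 66 = -24*2/5 + 66 = -48/5 + 66 = 282/5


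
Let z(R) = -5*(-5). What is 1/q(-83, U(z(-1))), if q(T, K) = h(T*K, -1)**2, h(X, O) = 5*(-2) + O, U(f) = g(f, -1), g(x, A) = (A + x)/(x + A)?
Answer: 1/121 ≈ 0.0082645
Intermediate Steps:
z(R) = 25
g(x, A) = 1 (g(x, A) = (A + x)/(A + x) = 1)
U(f) = 1
h(X, O) = -10 + O
q(T, K) = 121 (q(T, K) = (-10 - 1)**2 = (-11)**2 = 121)
1/q(-83, U(z(-1))) = 1/121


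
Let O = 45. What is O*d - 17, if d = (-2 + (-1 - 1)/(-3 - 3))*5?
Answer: -392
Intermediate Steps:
d = -25/3 (d = (-2 - 2/(-6))*5 = (-2 - 2*(-⅙))*5 = (-2 + ⅓)*5 = -5/3*5 = -25/3 ≈ -8.3333)
O*d - 17 = 45*(-25/3) - 17 = -375 - 17 = -392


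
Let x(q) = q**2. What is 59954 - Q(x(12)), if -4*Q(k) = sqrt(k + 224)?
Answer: 59954 + sqrt(23) ≈ 59959.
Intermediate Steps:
Q(k) = -sqrt(224 + k)/4 (Q(k) = -sqrt(k + 224)/4 = -sqrt(224 + k)/4)
59954 - Q(x(12)) = 59954 - (-1)*sqrt(224 + 12**2)/4 = 59954 - (-1)*sqrt(224 + 144)/4 = 59954 - (-1)*sqrt(368)/4 = 59954 - (-1)*4*sqrt(23)/4 = 59954 - (-1)*sqrt(23) = 59954 + sqrt(23)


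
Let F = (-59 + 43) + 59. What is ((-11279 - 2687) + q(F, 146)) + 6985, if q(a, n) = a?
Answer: -6938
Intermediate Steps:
F = 43 (F = -16 + 59 = 43)
((-11279 - 2687) + q(F, 146)) + 6985 = ((-11279 - 2687) + 43) + 6985 = (-13966 + 43) + 6985 = -13923 + 6985 = -6938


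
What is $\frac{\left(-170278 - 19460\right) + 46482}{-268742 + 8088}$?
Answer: $\frac{71628}{130327} \approx 0.5496$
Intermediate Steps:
$\frac{\left(-170278 - 19460\right) + 46482}{-268742 + 8088} = \frac{\left(-170278 - 19460\right) + 46482}{-260654} = \left(-189738 + 46482\right) \left(- \frac{1}{260654}\right) = \left(-143256\right) \left(- \frac{1}{260654}\right) = \frac{71628}{130327}$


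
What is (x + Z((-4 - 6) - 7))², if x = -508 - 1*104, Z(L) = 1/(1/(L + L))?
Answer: 417316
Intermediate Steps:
Z(L) = 2*L (Z(L) = 1/(1/(2*L)) = 2*L)
x = -612 (x = -508 - 104 = -612)
(x + Z((-4 - 6) - 7))² = (-612 + 2*((-4 - 6) - 7))² = (-612 + 2*(-10 - 7))² = (-612 + 2*(-17))² = (-612 - 34)² = (-646)² = 417316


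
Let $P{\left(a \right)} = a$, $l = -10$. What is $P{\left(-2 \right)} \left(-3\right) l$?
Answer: $-60$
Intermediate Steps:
$P{\left(-2 \right)} \left(-3\right) l = \left(-2\right) \left(-3\right) \left(-10\right) = 6 \left(-10\right) = -60$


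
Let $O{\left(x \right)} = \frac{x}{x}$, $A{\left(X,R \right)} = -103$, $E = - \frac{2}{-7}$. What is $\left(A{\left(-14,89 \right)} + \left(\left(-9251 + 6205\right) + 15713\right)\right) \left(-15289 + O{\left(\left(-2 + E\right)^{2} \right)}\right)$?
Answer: $-192078432$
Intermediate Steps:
$E = \frac{2}{7}$ ($E = \left(-2\right) \left(- \frac{1}{7}\right) = \frac{2}{7} \approx 0.28571$)
$O{\left(x \right)} = 1$
$\left(A{\left(-14,89 \right)} + \left(\left(-9251 + 6205\right) + 15713\right)\right) \left(-15289 + O{\left(\left(-2 + E\right)^{2} \right)}\right) = \left(-103 + \left(\left(-9251 + 6205\right) + 15713\right)\right) \left(-15289 + 1\right) = \left(-103 + \left(-3046 + 15713\right)\right) \left(-15288\right) = \left(-103 + 12667\right) \left(-15288\right) = 12564 \left(-15288\right) = -192078432$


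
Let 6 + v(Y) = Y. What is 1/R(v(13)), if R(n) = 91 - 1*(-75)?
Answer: 1/166 ≈ 0.0060241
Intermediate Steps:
v(Y) = -6 + Y
R(n) = 166 (R(n) = 91 + 75 = 166)
1/R(v(13)) = 1/166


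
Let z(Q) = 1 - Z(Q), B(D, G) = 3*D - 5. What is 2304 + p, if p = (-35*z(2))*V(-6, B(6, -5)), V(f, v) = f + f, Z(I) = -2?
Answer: 3564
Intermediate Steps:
B(D, G) = -5 + 3*D
V(f, v) = 2*f
z(Q) = 3 (z(Q) = 1 - 1*(-2) = 1 + 2 = 3)
p = 1260 (p = (-35*3)*(2*(-6)) = -105*(-12) = 1260)
2304 + p = 2304 + 1260 = 3564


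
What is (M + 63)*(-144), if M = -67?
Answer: 576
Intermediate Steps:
(M + 63)*(-144) = (-67 + 63)*(-144) = -4*(-144) = 576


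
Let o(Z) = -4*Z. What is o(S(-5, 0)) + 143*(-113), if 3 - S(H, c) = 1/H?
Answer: -80859/5 ≈ -16172.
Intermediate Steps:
S(H, c) = 3 - 1/H
o(S(-5, 0)) + 143*(-113) = -4*(3 - 1/(-5)) + 143*(-113) = -4*(3 - 1*(-1/5)) - 16159 = -4*(3 + 1/5) - 16159 = -4*16/5 - 16159 = -64/5 - 16159 = -80859/5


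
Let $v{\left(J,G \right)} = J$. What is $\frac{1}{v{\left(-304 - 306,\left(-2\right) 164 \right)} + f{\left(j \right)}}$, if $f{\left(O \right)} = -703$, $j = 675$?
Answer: $- \frac{1}{1313} \approx -0.00076161$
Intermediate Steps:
$\frac{1}{v{\left(-304 - 306,\left(-2\right) 164 \right)} + f{\left(j \right)}} = \frac{1}{\left(-304 - 306\right) - 703} = \frac{1}{-610 - 703} = \frac{1}{-1313} = - \frac{1}{1313}$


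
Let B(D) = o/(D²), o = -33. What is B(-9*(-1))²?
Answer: 121/729 ≈ 0.16598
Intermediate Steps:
B(D) = -33/D²
B(-9*(-1))² = (-33/(-9*(-1))²)² = (-33/9²)² = (-33*1/81)² = (-11/27)² = 121/729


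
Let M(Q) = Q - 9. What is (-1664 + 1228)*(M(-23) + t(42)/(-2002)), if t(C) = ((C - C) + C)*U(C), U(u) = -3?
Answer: 1991212/143 ≈ 13925.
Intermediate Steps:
t(C) = -3*C (t(C) = ((C - C) + C)*(-3) = (0 + C)*(-3) = C*(-3) = -3*C)
M(Q) = -9 + Q
(-1664 + 1228)*(M(-23) + t(42)/(-2002)) = (-1664 + 1228)*((-9 - 23) - 3*42/(-2002)) = -436*(-32 - 126*(-1/2002)) = -436*(-32 + 9/143) = -436*(-4567/143) = 1991212/143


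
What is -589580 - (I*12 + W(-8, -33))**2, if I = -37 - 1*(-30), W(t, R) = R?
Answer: -603269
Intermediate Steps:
I = -7 (I = -37 + 30 = -7)
-589580 - (I*12 + W(-8, -33))**2 = -589580 - (-7*12 - 33)**2 = -589580 - (-84 - 33)**2 = -589580 - 1*(-117)**2 = -589580 - 1*13689 = -589580 - 13689 = -603269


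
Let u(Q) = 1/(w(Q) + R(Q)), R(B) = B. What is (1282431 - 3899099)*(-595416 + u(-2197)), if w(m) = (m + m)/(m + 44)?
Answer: 7362742157231920540/4725747 ≈ 1.5580e+12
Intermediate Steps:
w(m) = 2*m/(44 + m) (w(m) = (2*m)/(44 + m) = 2*m/(44 + m))
u(Q) = 1/(Q + 2*Q/(44 + Q)) (u(Q) = 1/(2*Q/(44 + Q) + Q) = 1/(Q + 2*Q/(44 + Q)))
(1282431 - 3899099)*(-595416 + u(-2197)) = (1282431 - 3899099)*(-595416 + (44 - 2197)/((-2197)*(46 - 2197))) = -2616668*(-595416 - 1/2197*(-2153)/(-2151)) = -2616668*(-595416 - 1/2197*(-1/2151)*(-2153)) = -2616668*(-595416 - 2153/4725747) = -2616668*(-2813785377905/4725747) = 7362742157231920540/4725747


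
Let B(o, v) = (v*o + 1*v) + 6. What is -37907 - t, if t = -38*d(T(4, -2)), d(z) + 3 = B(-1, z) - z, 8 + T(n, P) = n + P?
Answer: -37565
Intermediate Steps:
B(o, v) = 6 + v + o*v (B(o, v) = (o*v + v) + 6 = (v + o*v) + 6 = 6 + v + o*v)
T(n, P) = -8 + P + n (T(n, P) = -8 + (n + P) = -8 + (P + n) = -8 + P + n)
d(z) = 3 - z (d(z) = -3 + ((6 + z - z) - z) = -3 + (6 - z) = 3 - z)
t = -342 (t = -38*(3 - (-8 - 2 + 4)) = -38*(3 - 1*(-6)) = -38*(3 + 6) = -38*9 = -342)
-37907 - t = -37907 - 1*(-342) = -37907 + 342 = -37565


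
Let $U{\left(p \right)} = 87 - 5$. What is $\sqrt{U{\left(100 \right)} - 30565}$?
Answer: $3 i \sqrt{3387} \approx 174.59 i$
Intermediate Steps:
$U{\left(p \right)} = 82$
$\sqrt{U{\left(100 \right)} - 30565} = \sqrt{82 - 30565} = \sqrt{-30483} = 3 i \sqrt{3387}$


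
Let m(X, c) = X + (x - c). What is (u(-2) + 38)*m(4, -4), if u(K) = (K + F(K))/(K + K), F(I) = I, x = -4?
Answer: 156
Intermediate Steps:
m(X, c) = -4 + X - c (m(X, c) = X + (-4 - c) = -4 + X - c)
u(K) = 1 (u(K) = (K + K)/(K + K) = (2*K)/((2*K)) = (2*K)*(1/(2*K)) = 1)
(u(-2) + 38)*m(4, -4) = (1 + 38)*(-4 + 4 - 1*(-4)) = 39*(-4 + 4 + 4) = 39*4 = 156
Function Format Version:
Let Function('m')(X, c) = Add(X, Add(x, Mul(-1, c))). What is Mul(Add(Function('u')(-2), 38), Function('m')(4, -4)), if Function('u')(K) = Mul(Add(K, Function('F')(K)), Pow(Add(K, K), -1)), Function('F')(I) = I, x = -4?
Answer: 156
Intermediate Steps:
Function('m')(X, c) = Add(-4, X, Mul(-1, c)) (Function('m')(X, c) = Add(X, Add(-4, Mul(-1, c))) = Add(-4, X, Mul(-1, c)))
Function('u')(K) = 1 (Function('u')(K) = Mul(Add(K, K), Pow(Add(K, K), -1)) = Mul(Mul(2, K), Pow(Mul(2, K), -1)) = Mul(Mul(2, K), Mul(Rational(1, 2), Pow(K, -1))) = 1)
Mul(Add(Function('u')(-2), 38), Function('m')(4, -4)) = Mul(Add(1, 38), Add(-4, 4, Mul(-1, -4))) = Mul(39, Add(-4, 4, 4)) = Mul(39, 4) = 156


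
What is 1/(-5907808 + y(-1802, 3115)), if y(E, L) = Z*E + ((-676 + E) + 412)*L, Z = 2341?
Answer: -1/16561880 ≈ -6.0380e-8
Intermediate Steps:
y(E, L) = 2341*E + L*(-264 + E) (y(E, L) = 2341*E + ((-676 + E) + 412)*L = 2341*E + (-264 + E)*L = 2341*E + L*(-264 + E))
1/(-5907808 + y(-1802, 3115)) = 1/(-5907808 + (-264*3115 + 2341*(-1802) - 1802*3115)) = 1/(-5907808 + (-822360 - 4218482 - 5613230)) = 1/(-5907808 - 10654072) = 1/(-16561880) = -1/16561880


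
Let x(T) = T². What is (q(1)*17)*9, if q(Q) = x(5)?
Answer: 3825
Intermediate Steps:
q(Q) = 25 (q(Q) = 5² = 25)
(q(1)*17)*9 = (25*17)*9 = 425*9 = 3825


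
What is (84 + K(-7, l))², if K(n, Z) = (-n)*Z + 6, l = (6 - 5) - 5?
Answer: 3844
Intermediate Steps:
l = -4 (l = 1 - 5 = -4)
K(n, Z) = 6 - Z*n (K(n, Z) = -Z*n + 6 = 6 - Z*n)
(84 + K(-7, l))² = (84 + (6 - 1*(-4)*(-7)))² = (84 + (6 - 28))² = (84 - 22)² = 62² = 3844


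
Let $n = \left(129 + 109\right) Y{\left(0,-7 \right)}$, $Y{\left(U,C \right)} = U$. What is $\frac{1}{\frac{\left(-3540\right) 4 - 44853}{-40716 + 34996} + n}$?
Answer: $\frac{5720}{59013} \approx 0.096928$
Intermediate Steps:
$n = 0$ ($n = \left(129 + 109\right) 0 = 238 \cdot 0 = 0$)
$\frac{1}{\frac{\left(-3540\right) 4 - 44853}{-40716 + 34996} + n} = \frac{1}{\frac{\left(-3540\right) 4 - 44853}{-40716 + 34996} + 0} = \frac{1}{\frac{-14160 - 44853}{-5720} + 0} = \frac{1}{\left(-59013\right) \left(- \frac{1}{5720}\right) + 0} = \frac{1}{\frac{59013}{5720} + 0} = \frac{1}{\frac{59013}{5720}} = \frac{5720}{59013}$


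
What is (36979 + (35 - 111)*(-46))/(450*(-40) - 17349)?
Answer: -40475/35349 ≈ -1.1450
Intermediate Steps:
(36979 + (35 - 111)*(-46))/(450*(-40) - 17349) = (36979 - 76*(-46))/(-18000 - 17349) = (36979 + 3496)/(-35349) = 40475*(-1/35349) = -40475/35349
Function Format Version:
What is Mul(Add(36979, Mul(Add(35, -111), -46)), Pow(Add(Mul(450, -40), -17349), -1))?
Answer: Rational(-40475, 35349) ≈ -1.1450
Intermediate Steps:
Mul(Add(36979, Mul(Add(35, -111), -46)), Pow(Add(Mul(450, -40), -17349), -1)) = Mul(Add(36979, Mul(-76, -46)), Pow(Add(-18000, -17349), -1)) = Mul(Add(36979, 3496), Pow(-35349, -1)) = Mul(40475, Rational(-1, 35349)) = Rational(-40475, 35349)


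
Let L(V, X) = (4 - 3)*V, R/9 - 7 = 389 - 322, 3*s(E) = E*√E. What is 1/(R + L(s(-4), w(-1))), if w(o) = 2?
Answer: 2997/1996034 + 6*I/998017 ≈ 0.0015015 + 6.0119e-6*I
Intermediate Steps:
s(E) = E^(3/2)/3 (s(E) = (E*√E)/3 = E^(3/2)/3)
R = 666 (R = 63 + 9*(389 - 322) = 63 + 9*67 = 63 + 603 = 666)
L(V, X) = V (L(V, X) = 1*V = V)
1/(R + L(s(-4), w(-1))) = 1/(666 + (-4)^(3/2)/3) = 1/(666 + (-8*I)/3) = 1/(666 - 8*I/3) = 9*(666 + 8*I/3)/3992068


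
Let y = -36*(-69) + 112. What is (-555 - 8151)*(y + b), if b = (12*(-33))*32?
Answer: 87721656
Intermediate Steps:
y = 2596 (y = 2484 + 112 = 2596)
b = -12672 (b = -396*32 = -12672)
(-555 - 8151)*(y + b) = (-555 - 8151)*(2596 - 12672) = -8706*(-10076) = 87721656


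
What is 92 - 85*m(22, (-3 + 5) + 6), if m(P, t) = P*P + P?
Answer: -42918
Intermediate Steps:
m(P, t) = P + P² (m(P, t) = P² + P = P + P²)
92 - 85*m(22, (-3 + 5) + 6) = 92 - 1870*(1 + 22) = 92 - 1870*23 = 92 - 85*506 = 92 - 43010 = -42918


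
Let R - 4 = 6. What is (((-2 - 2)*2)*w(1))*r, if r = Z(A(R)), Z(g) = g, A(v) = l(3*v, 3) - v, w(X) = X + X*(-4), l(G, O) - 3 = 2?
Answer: -120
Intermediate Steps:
l(G, O) = 5 (l(G, O) = 3 + 2 = 5)
R = 10 (R = 4 + 6 = 10)
w(X) = -3*X (w(X) = X - 4*X = -3*X)
A(v) = 5 - v
r = -5 (r = 5 - 1*10 = 5 - 10 = -5)
(((-2 - 2)*2)*w(1))*r = (((-2 - 2)*2)*(-3*1))*(-5) = (-4*2*(-3))*(-5) = -8*(-3)*(-5) = 24*(-5) = -120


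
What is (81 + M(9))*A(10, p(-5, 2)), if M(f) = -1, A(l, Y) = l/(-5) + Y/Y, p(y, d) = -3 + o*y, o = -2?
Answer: -80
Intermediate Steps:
p(y, d) = -3 - 2*y
A(l, Y) = 1 - l/5 (A(l, Y) = l*(-⅕) + 1 = -l/5 + 1 = 1 - l/5)
(81 + M(9))*A(10, p(-5, 2)) = (81 - 1)*(1 - ⅕*10) = 80*(1 - 2) = 80*(-1) = -80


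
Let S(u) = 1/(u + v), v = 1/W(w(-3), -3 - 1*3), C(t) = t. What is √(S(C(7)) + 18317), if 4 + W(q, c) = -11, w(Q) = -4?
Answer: √49529558/52 ≈ 135.34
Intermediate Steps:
W(q, c) = -15 (W(q, c) = -4 - 11 = -15)
v = -1/15 (v = 1/(-15) = -1/15 ≈ -0.066667)
S(u) = 1/(-1/15 + u) (S(u) = 1/(u - 1/15) = 1/(-1/15 + u))
√(S(C(7)) + 18317) = √(15/(-1 + 15*7) + 18317) = √(15/(-1 + 105) + 18317) = √(15/104 + 18317) = √(1904983/104) = √49529558/52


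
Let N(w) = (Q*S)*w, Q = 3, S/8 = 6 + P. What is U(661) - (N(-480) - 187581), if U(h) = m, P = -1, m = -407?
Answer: 244774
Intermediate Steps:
S = 40 (S = 8*(6 - 1) = 8*5 = 40)
U(h) = -407
N(w) = 120*w (N(w) = (3*40)*w = 120*w)
U(661) - (N(-480) - 187581) = -407 - (120*(-480) - 187581) = -407 - (-57600 - 187581) = -407 - 1*(-245181) = -407 + 245181 = 244774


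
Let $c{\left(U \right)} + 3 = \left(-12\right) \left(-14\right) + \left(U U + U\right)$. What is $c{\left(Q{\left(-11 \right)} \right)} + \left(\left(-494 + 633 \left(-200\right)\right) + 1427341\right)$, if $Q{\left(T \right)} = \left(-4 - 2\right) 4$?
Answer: $1300964$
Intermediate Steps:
$Q{\left(T \right)} = -24$ ($Q{\left(T \right)} = \left(-6\right) 4 = -24$)
$c{\left(U \right)} = 165 + U + U^{2}$ ($c{\left(U \right)} = -3 - \left(-168 - U - U U\right) = -3 + \left(168 + \left(U^{2} + U\right)\right) = -3 + \left(168 + \left(U + U^{2}\right)\right) = -3 + \left(168 + U + U^{2}\right) = 165 + U + U^{2}$)
$c{\left(Q{\left(-11 \right)} \right)} + \left(\left(-494 + 633 \left(-200\right)\right) + 1427341\right) = \left(165 - 24 + \left(-24\right)^{2}\right) + \left(\left(-494 + 633 \left(-200\right)\right) + 1427341\right) = \left(165 - 24 + 576\right) + \left(\left(-494 - 126600\right) + 1427341\right) = 717 + \left(-127094 + 1427341\right) = 717 + 1300247 = 1300964$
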